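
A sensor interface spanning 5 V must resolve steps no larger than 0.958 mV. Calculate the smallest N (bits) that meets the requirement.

13 bits

Number of steps required ≥ 5 V / 0.958 mV = 5219.21.
Need 2^N ≥ 5219.21; 2^12 = 4096, 2^13 = 8192.
Minimum N = 13.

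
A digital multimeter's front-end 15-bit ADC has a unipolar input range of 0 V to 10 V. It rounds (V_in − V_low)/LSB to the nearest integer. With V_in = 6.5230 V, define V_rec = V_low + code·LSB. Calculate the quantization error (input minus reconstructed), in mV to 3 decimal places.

One LSB is 10 V / 32768 = 305.18 µV.
(6.5230 − 0)/0.000305176 = 21374.5664; round gives code 21375.
Reconstructed: 6.5231323 V.
V_in − V_rec = -0.000132324 V = -0.132 mV.

-0.132 mV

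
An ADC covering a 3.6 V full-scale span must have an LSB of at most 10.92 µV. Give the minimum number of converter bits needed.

Number of steps required ≥ 3.6 V / 10.92 µV = 329670.33.
Need 2^N ≥ 329670.33; 2^18 = 262144, 2^19 = 524288.
Minimum N = 19.

19 bits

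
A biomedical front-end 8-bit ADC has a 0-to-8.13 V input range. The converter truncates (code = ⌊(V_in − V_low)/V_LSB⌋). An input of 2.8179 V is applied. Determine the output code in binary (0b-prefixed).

Full-scale span = 8.13 V; LSB = 8.13/2^8 = 31.758 mV.
(V_in − V_low)/LSB = (2.8179 − 0) / 0.0317578 = 88.731.
So the output code is 88.
In binary (0b-prefixed): 0b1011000.

code 0b1011000 (decimal 88)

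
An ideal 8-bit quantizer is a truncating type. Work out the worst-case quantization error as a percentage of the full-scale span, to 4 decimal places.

Truncating → worst-case error = 1 LSB = V_FS/2^8, so 100/256 = 0.390625 % of full scale.

0.3906 %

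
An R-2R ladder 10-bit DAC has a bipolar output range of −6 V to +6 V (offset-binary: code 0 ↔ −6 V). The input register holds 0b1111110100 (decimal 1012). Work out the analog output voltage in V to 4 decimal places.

LSB = 12 V / 2^10 = 11.719 mV.
Code 0b1111110100 = 1012 decimal.
V_out = (−6) + 1012 × 0.0117188 V = 5.85938 V.

5.8594 V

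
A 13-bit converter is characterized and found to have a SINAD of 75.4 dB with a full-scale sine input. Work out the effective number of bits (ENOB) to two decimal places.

12.23 bits

ENOB = (SINAD − 1.76) / 6.02 = (75.4 − 1.76)/6.02 = 12.233.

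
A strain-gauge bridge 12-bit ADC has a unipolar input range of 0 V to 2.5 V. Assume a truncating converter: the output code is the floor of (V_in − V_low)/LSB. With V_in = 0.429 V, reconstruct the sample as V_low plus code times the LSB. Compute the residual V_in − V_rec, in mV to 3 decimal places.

Step size: 2.5 V ÷ 2^12 = 0.610 mV.
(0.429 − 0)/0.000610352 = 702.8736; ⌊·⌋ gives code 702.
Code 702 maps back to 0 + 702×0.000610352 V = 0.4284668 V.
V_in − V_rec = 0.000533203 V = 0.533 mV.

0.533 mV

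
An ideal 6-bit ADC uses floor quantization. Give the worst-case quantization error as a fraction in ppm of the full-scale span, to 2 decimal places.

15625.00 ppm

Truncating → worst-case error = 1 LSB = V_FS/2^6, so 1e+06/64 = 15625 ppm of full scale.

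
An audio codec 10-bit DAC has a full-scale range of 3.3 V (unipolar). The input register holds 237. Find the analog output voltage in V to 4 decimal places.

0.7638 V

LSB = 3.3 V / 2^10 = 3.223 mV.
V_out = 0 + 237 × 0.00322266 V = 0.76377 V.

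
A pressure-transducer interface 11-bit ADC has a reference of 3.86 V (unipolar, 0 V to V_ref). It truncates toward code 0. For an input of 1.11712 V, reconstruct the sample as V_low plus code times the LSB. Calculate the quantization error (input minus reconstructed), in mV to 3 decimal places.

1.339 mV

Step size: 3.86 V ÷ 2^11 = 1.885 mV.
Scaled input = 592.7103 LSBs, so code = 592.
Code 592 maps back to 0 + 592×0.00188477 V = 1.1157812 V.
Error = 1.11712 − 1.1157812 = 0.00133875 V = 1.339 mV.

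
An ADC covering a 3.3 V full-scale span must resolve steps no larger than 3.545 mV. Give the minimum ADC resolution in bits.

10 bits

Number of steps required ≥ 3.3 V / 3.545 mV = 930.89.
Need 2^N ≥ 930.89; 2^9 = 512, 2^10 = 1024.
Minimum N = 10.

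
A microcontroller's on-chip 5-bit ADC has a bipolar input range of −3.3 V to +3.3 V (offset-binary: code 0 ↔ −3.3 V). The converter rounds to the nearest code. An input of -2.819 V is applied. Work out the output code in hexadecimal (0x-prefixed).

code 0x2 (decimal 2)

With 32 levels over 6.6 V, one step is 206.250 mV.
(-2.819 − (−3.3)) / 0.20625 = 2.332 LSBs.
So the output code is 2.
In hexadecimal (0x-prefixed): 0x2.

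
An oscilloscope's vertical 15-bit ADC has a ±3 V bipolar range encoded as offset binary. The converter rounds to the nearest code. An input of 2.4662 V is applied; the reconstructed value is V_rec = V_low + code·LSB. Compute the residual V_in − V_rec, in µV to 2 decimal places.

LSB = 6/2^15 = 183.11 µV.
(2.4662 − (−3))/0.000183105 = 29852.7403; round gives code 29853.
V_rec = (−3) + 29853·0.000183105 = 2.4662476 V.
Error = 2.4662 − 2.4662476 = -4.75586e-05 V = -47.56 µV.

-47.56 µV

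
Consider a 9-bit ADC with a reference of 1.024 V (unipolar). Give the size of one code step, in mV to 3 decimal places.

2.000 mV

Full-scale span = 1.024 V.
LSB = 1.024 / 2^9 = 1.024 / 512 = 0.002 V = 2.000 mV.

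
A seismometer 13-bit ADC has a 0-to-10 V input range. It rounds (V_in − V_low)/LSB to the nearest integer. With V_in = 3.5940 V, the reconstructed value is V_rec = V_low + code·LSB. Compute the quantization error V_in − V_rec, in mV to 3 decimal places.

0.250 mV

Step size: 10 V ÷ 2^13 = 1.221 mV.
(V_in − V_low)/LSB = (3.5940 − 0)/0.0012207 = 2944.2048 → code 2944 (round).
Reconstructed: 3.59375 V.
Error = 3.5940 − 3.59375 = 0.00025 V = 0.250 mV.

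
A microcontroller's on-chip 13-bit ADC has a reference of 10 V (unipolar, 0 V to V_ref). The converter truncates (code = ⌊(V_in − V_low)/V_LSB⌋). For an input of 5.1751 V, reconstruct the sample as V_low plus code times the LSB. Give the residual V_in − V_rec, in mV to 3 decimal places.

LSB = 10/2^13 = 1.221 mV.
(V_in − V_low)/LSB = (5.1751 − 0)/0.0012207 = 4239.4419 → code 4239 (floor).
Code 4239 maps back to 0 + 4239×0.0012207 V = 5.1745605 V.
V_in − V_rec = 0.000539453 V = 0.539 mV.

0.539 mV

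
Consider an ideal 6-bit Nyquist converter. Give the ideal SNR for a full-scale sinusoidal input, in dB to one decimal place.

37.9 dB

SNR ≈ 6.02·N + 1.76 dB = 6.02·6 + 1.76 = 37.88 dB.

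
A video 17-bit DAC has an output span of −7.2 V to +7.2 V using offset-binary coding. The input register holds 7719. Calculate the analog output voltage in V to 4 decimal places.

-6.3520 V

LSB = 14.4 V / 2^17 = 109.86 µV.
V_out = (−7.2) + 7719 × 0.000109863 V = -6.35197 V.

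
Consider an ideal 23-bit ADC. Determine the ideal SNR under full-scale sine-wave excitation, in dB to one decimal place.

SNR ≈ 6.02·N + 1.76 dB = 6.02·23 + 1.76 = 140.22 dB.

140.2 dB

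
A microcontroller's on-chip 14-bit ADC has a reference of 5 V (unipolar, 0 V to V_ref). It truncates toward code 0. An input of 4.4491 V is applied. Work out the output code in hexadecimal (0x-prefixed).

code 0x38F2 (decimal 14578)

LSB = 5 V / 16384 = 305.18 µV.
(V_in − V_low)/LSB = (4.4491 − 0) / 0.000305176 = 14578.811.
⌊·⌋(14578.811) = 14578.
In hexadecimal (0x-prefixed): 0x38F2.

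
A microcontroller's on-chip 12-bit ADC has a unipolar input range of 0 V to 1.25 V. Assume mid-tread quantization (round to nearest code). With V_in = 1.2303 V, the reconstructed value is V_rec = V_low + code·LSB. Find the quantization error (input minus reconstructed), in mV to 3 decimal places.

LSB = 1.25/2^12 = 305.18 µV.
(V_in − V_low)/LSB = (1.2303 − 0)/0.000305176 = 4031.4470 → code 4031 (round).
Code 4031 maps back to 0 + 4031×0.000305176 V = 1.2301636 V.
Error = 1.2303 − 1.2301636 = 0.000136426 V = 0.136 mV.

0.136 mV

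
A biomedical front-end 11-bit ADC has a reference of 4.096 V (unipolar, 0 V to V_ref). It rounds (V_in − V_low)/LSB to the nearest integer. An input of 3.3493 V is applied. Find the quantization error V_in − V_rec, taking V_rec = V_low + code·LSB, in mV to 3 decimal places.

-0.700 mV

One LSB is 4.096 V / 2048 = 2.000 mV.
Scaled input = 1674.6500 LSBs, so code = 1675.
Reconstructed: 3.35 V.
Error = 3.3493 − 3.35 = -0.0007 V = -0.700 mV.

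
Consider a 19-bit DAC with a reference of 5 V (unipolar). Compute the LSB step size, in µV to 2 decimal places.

Full-scale span = 5 V.
LSB = 5 / 2^19 = 5 / 524288 = 9.53674e-06 V = 9.54 µV.

9.54 µV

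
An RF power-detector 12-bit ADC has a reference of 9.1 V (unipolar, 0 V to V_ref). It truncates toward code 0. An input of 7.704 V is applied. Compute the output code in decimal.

LSB = 9.1 V / 4096 = 2.222 mV.
(7.704 − 0) / 0.00222168 = 3467.647 LSBs.
So the output code is 3467.

code 3467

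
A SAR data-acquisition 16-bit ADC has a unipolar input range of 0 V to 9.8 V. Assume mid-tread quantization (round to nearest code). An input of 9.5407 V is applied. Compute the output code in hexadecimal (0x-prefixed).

code 0xF93A (decimal 63802)

Full-scale span = 9.8 V; LSB = 9.8/2^16 = 149.54 µV.
Input sits at 63801.971 steps above V_low.
Round → code 63802.
In hexadecimal (0x-prefixed): 0xF93A.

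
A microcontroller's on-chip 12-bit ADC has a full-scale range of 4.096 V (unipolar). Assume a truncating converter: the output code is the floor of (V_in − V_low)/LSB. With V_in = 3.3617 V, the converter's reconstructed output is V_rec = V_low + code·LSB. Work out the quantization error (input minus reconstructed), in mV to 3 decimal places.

One LSB is 4.096 V / 4096 = 1.000 mV.
Scaled input = 3361.7000 LSBs, so code = 3361.
Code 3361 maps back to 0 + 3361×0.001 V = 3.361 V.
V_in − V_rec = 0.0007 V = 0.700 mV.

0.700 mV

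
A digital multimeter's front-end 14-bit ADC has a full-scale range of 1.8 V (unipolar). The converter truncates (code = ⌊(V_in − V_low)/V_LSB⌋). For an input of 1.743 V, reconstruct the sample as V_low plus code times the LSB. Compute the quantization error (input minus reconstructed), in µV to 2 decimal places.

19.04 µV

LSB = 1.8/2^14 = 109.86 µV.
(1.743 − 0)/0.000109863 = 15865.1733; ⌊·⌋ gives code 15865.
Code 15865 maps back to 0 + 15865×0.000109863 V = 1.742981 V.
Error = 1.743 − 1.742981 = 1.9043e-05 V = 19.04 µV.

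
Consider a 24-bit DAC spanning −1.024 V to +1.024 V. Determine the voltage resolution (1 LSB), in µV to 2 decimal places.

0.12 µV

Full-scale span = 2.048 V.
LSB = 2.048 / 2^24 = 2.048 / 16777216 = 1.2207e-07 V = 0.12 µV.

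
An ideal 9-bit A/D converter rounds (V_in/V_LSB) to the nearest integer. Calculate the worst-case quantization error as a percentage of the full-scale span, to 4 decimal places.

Rounding → worst-case error = ½ LSB = V_FS/2^10, so 100/1024 = 0.0976562 % of full scale.

0.0977 %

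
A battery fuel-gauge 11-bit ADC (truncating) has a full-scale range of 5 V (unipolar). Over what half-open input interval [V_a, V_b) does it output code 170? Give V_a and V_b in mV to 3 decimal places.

LSB = 5/2^11 = 2.441 mV.
V_a = V_low + 170·LSB = 0.415039 V; V_b = V_low + 171·LSB = 0.41748 V.

[415.039 mV, 417.480 mV)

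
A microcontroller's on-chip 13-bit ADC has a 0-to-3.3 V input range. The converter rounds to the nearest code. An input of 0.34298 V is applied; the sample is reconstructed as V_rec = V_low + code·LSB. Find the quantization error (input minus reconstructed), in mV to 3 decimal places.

One LSB is 3.3 V / 8192 = 402.83 µV.
(V_in − V_low)/LSB = (0.34298 − 0)/0.000402832 = 851.4219 → code 851 (round).
V_rec = 0 + 851·0.000402832 = 0.34281006 V.
V_in − V_rec = 0.000169941 V = 0.170 mV.

0.170 mV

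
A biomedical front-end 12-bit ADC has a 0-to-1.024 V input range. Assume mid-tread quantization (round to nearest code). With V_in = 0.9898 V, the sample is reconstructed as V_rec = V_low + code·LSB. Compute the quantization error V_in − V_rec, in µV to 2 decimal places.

LSB = 1.024/2^12 = 250.00 µV.
(V_in − V_low)/LSB = (0.9898 − 0)/0.00025 = 3959.2000 → code 3959 (round).
V_rec = 0 + 3959·0.00025 = 0.98975 V.
Error = 0.9898 − 0.98975 = 5e-05 V = 50.00 µV.

50.00 µV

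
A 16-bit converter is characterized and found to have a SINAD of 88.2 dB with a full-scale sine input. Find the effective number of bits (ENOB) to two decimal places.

ENOB = (SINAD − 1.76) / 6.02 = (88.2 − 1.76)/6.02 = 14.359.

14.36 bits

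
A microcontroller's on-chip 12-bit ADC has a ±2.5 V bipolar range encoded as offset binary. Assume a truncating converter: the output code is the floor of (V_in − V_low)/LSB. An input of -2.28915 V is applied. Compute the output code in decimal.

Full-scale span = 5 V; LSB = 5/2^12 = 1.221 mV.
Input sits at 172.728 steps above V_low.
⌊·⌋(172.728) = 172.

code 172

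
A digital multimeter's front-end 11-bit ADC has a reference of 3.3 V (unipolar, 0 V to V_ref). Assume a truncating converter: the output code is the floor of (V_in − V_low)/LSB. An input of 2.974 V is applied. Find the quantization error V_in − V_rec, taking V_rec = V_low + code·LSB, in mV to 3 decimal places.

Step size: 3.3 V ÷ 2^11 = 1.611 mV.
Scaled input = 1845.6824 LSBs, so code = 1845.
V_rec = 0 + 1845·0.00161133 = 2.9729004 V.
V_in − V_rec = 0.00109961 V = 1.100 mV.

1.100 mV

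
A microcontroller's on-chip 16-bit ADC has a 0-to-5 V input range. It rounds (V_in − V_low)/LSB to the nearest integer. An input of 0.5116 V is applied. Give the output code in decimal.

code 6706

LSB = 5 V / 65536 = 76.29 µV.
(V_in − V_low)/LSB = (0.5116 − 0) / 7.62939e-05 = 6705.644.
So the output code is 6706.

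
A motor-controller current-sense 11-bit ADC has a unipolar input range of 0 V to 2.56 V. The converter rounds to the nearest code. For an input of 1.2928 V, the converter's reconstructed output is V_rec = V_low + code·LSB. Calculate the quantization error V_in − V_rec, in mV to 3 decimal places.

0.300 mV

LSB = 2.56/2^11 = 1.250 mV.
(1.2928 − 0)/0.00125 = 1034.2400; round gives code 1034.
Code 1034 maps back to 0 + 1034×0.00125 V = 1.2925 V.
Error = 1.2928 − 1.2925 = 0.0003 V = 0.300 mV.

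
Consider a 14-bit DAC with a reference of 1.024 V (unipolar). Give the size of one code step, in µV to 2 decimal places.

62.50 µV

Full-scale span = 1.024 V.
LSB = 1.024 / 2^14 = 1.024 / 16384 = 6.25e-05 V = 62.50 µV.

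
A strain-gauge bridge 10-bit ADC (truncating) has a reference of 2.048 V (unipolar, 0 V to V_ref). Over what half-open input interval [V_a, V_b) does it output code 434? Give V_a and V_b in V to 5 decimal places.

[0.86800 V, 0.87000 V)

LSB = 2.048/2^10 = 2.000 mV.
V_a = V_low + 434·LSB = 0.868 V; V_b = V_low + 435·LSB = 0.87 V.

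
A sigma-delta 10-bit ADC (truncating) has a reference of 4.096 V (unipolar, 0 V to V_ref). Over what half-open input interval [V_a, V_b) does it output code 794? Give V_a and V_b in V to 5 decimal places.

LSB = 4.096/2^10 = 4.000 mV.
V_a = V_low + 794·LSB = 3.176 V; V_b = V_low + 795·LSB = 3.18 V.

[3.17600 V, 3.18000 V)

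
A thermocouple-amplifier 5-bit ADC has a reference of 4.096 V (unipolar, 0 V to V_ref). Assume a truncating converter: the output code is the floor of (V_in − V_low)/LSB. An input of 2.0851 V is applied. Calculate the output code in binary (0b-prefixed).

Full-scale span = 4.096 V; LSB = 4.096/2^5 = 128.000 mV.
Input sits at 16.290 steps above V_low.
So the output code is 16.
In binary (0b-prefixed): 0b10000.

code 0b10000 (decimal 16)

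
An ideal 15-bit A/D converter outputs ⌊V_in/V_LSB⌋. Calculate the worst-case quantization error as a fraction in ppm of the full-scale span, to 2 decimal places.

30.52 ppm

Truncating → worst-case error = 1 LSB = V_FS/2^15, so 1e+06/32768 = 30.5176 ppm of full scale.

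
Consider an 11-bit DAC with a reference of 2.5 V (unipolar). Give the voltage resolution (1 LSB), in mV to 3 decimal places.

1.221 mV

Full-scale span = 2.5 V.
LSB = 2.5 / 2^11 = 2.5 / 2048 = 0.0012207 V = 1.221 mV.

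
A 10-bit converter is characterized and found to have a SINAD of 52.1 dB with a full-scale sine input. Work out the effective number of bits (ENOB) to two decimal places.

ENOB = (SINAD − 1.76) / 6.02 = (52.1 − 1.76)/6.02 = 8.362.

8.36 bits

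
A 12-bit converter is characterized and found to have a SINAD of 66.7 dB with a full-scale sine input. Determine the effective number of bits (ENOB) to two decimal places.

10.79 bits

ENOB = (SINAD − 1.76) / 6.02 = (66.7 − 1.76)/6.02 = 10.787.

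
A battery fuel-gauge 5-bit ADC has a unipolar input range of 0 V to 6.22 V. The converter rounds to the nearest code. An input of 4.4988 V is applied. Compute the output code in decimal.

LSB = 6.22 V / 32 = 194.375 mV.
(V_in − V_low)/LSB = (4.4988 − 0) / 0.194375 = 23.145.
So the output code is 23.

code 23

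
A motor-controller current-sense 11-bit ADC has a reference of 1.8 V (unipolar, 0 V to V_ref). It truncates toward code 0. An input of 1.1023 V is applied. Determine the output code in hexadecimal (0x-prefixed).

Full-scale span = 1.8 V; LSB = 1.8/2^11 = 0.879 mV.
Input sits at 1254.172 steps above V_low.
So the output code is 1254.
In hexadecimal (0x-prefixed): 0x4E6.

code 0x4E6 (decimal 1254)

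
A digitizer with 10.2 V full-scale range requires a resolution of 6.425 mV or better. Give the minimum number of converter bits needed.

11 bits

Number of steps required ≥ 10.2 V / 6.425 mV = 1587.55.
Need 2^N ≥ 1587.55; 2^10 = 1024, 2^11 = 2048.
Minimum N = 11.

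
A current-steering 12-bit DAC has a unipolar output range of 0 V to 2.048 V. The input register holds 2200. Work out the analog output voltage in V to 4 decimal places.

1.1000 V

LSB = 2.048 V / 2^12 = 0.500 mV.
V_out = 0 + 2200 × 0.0005 V = 1.1 V.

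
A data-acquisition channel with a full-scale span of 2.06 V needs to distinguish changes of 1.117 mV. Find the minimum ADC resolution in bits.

Number of steps required ≥ 2.06 V / 1.117 mV = 1844.23.
Need 2^N ≥ 1844.23; 2^10 = 1024, 2^11 = 2048.
Minimum N = 11.

11 bits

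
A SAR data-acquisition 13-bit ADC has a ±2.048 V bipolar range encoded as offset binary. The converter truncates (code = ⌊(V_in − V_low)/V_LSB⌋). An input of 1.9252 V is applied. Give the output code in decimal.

code 7946

Full-scale span = 4.096 V; LSB = 4.096/2^13 = 0.500 mV.
Input sits at 7946.400 steps above V_low.
Floor → code 7946.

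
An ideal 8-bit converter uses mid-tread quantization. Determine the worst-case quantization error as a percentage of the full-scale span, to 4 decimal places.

Rounding → worst-case error = ½ LSB = V_FS/2^9, so 100/512 = 0.195312 % of full scale.

0.1953 %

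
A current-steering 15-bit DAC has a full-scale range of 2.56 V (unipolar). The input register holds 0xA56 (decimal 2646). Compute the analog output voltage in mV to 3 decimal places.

LSB = 2.56 V / 2^15 = 78.12 µV.
Code 0xA56 = 2646 decimal.
V_out = 0 + 2646 × 7.8125e-05 V = 0.206719 V.
= 206.719 mV.

206.719 mV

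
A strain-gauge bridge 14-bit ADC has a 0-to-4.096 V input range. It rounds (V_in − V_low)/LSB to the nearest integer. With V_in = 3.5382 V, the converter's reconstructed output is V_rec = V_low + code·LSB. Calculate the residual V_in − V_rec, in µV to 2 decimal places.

-50.00 µV

LSB = 4.096/2^14 = 250.00 µV.
(V_in − V_low)/LSB = (3.5382 − 0)/0.00025 = 14152.8000 → code 14153 (round).
V_rec = 0 + 14153·0.00025 = 3.53825 V.
V_in − V_rec = -5e-05 V = -50.00 µV.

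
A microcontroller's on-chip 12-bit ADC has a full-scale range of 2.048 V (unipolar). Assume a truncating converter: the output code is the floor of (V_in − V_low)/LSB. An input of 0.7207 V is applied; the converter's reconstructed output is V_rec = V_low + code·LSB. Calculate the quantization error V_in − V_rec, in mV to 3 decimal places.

LSB = 2.048/2^12 = 0.500 mV.
Scaled input = 1441.4000 LSBs, so code = 1441.
V_rec = 0 + 1441·0.0005 = 0.7205 V.
V_in − V_rec = 0.0002 V = 0.200 mV.

0.200 mV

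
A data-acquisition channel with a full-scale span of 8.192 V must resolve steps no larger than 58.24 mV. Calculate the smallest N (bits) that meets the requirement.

Number of steps required ≥ 8.192 V / 58.24 mV = 140.66.
Need 2^N ≥ 140.66; 2^7 = 128, 2^8 = 256.
Minimum N = 8.

8 bits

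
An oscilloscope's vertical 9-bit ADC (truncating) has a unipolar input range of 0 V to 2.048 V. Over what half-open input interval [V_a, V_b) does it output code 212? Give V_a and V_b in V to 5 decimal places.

LSB = 2.048/2^9 = 4.000 mV.
V_a = V_low + 212·LSB = 0.848 V; V_b = V_low + 213·LSB = 0.852 V.

[0.84800 V, 0.85200 V)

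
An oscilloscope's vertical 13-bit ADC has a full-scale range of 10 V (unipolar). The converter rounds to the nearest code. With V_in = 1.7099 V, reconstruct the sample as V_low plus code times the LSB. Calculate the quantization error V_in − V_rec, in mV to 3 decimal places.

One LSB is 10 V / 8192 = 1.221 mV.
(1.7099 − 0)/0.0012207 = 1400.7501; round gives code 1401.
Code 1401 maps back to 0 + 1401×0.0012207 V = 1.7102051 V.
Difference: -0.000305078 V → -0.305 mV.

-0.305 mV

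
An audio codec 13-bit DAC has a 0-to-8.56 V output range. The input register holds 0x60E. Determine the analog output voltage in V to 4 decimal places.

1.6196 V

LSB = 8.56 V / 2^13 = 1.045 mV.
Code 0x60E = 1550 decimal.
V_out = 0 + 1550 × 0.00104492 V = 1.61963 V.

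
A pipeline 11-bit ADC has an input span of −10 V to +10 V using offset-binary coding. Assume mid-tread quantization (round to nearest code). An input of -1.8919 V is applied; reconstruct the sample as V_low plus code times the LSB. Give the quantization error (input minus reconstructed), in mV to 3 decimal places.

2.631 mV

Step size: 20 V ÷ 2^11 = 9.766 mV.
Scaled input = 830.2694 LSBs, so code = 830.
V_rec = (−10) + 830·0.00976562 = -1.8945312 V.
Error = -1.8919 − (−1.8945312) = 0.00263125 V = 2.631 mV.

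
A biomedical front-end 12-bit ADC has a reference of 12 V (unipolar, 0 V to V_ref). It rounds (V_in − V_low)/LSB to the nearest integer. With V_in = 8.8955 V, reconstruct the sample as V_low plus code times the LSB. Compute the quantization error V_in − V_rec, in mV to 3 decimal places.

0.969 mV

LSB = 12/2^12 = 2.930 mV.
Scaled input = 3036.3307 LSBs, so code = 3036.
Code 3036 maps back to 0 + 3036×0.00292969 V = 8.8945312 V.
Difference: 0.00096875 V → 0.969 mV.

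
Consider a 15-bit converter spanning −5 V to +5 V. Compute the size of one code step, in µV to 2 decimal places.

305.18 µV

Full-scale span = 10 V.
LSB = 10 / 2^15 = 10 / 32768 = 0.000305176 V = 305.18 µV.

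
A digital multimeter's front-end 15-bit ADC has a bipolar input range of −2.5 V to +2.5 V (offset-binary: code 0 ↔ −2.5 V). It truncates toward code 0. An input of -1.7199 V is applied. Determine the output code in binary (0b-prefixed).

code 0b1001111111000 (decimal 5112)

With 32768 levels over 5 V, one step is 152.59 µV.
(V_in − V_low)/LSB = (-1.7199 − (−2.5)) / 0.000152588 = 5112.463.
So the output code is 5112.
In binary (0b-prefixed): 0b1001111111000.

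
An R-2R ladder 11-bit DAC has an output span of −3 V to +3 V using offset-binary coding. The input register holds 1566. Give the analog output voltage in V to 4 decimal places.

1.5879 V

LSB = 6 V / 2^11 = 2.930 mV.
V_out = (−3) + 1566 × 0.00292969 V = 1.58789 V.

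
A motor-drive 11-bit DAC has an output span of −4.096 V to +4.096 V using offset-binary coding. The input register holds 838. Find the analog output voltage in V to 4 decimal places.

-0.7440 V

LSB = 8.192 V / 2^11 = 4.000 mV.
V_out = (−4.096) + 838 × 0.004 V = -0.744 V.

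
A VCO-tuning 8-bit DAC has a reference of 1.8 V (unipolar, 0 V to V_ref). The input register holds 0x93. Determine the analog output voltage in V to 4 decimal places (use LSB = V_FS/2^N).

LSB = 1.8 V / 2^8 = 7.031 mV.
Code 0x93 = 147 decimal.
V_out = 0 + 147 × 0.00703125 V = 1.03359 V.

1.0336 V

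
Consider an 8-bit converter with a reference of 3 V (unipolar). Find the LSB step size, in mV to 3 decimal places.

11.719 mV

Full-scale span = 3 V.
LSB = 3 / 2^8 = 3 / 256 = 0.0117188 V = 11.719 mV.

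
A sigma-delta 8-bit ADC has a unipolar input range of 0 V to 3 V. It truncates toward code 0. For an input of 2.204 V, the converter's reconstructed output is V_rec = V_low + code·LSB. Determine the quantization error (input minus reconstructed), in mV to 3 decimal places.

Step size: 3 V ÷ 2^8 = 11.719 mV.
Scaled input = 188.0747 LSBs, so code = 188.
V_rec = 0 + 188·0.0117188 = 2.203125 V.
Difference: 0.000875 V → 0.875 mV.

0.875 mV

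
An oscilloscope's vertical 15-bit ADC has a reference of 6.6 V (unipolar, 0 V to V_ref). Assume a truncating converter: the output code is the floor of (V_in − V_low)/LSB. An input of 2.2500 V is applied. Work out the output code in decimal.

LSB = 6.6 V / 32768 = 201.42 µV.
Input sits at 11170.909 steps above V_low.
So the output code is 11170.

code 11170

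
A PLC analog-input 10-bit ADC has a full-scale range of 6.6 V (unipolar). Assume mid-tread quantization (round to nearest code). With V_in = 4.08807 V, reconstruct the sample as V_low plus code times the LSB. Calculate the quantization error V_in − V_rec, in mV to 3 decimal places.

Step size: 6.6 V ÷ 2^10 = 6.445 mV.
(4.08807 − 0)/0.00644531 = 634.2703; round gives code 634.
V_rec = 0 + 634·0.00644531 = 4.0863281 V.
V_in − V_rec = 0.00174187 V = 1.742 mV.

1.742 mV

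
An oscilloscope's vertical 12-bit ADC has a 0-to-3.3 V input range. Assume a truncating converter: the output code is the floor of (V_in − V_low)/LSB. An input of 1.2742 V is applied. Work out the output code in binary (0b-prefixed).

code 0b11000101101 (decimal 1581)

Full-scale span = 3.3 V; LSB = 3.3/2^12 = 0.806 mV.
(V_in − V_low)/LSB = (1.2742 − 0) / 0.000805664 = 1581.552.
⌊·⌋(1581.552) = 1581.
In binary (0b-prefixed): 0b11000101101.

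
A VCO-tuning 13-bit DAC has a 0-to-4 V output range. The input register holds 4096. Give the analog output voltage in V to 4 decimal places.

LSB = 4 V / 2^13 = 488.28 µV.
V_out = 0 + 4096 × 0.000488281 V = 2 V.

2.0000 V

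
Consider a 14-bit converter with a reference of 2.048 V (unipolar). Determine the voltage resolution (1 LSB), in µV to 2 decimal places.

Full-scale span = 2.048 V.
LSB = 2.048 / 2^14 = 2.048 / 16384 = 0.000125 V = 125.00 µV.

125.00 µV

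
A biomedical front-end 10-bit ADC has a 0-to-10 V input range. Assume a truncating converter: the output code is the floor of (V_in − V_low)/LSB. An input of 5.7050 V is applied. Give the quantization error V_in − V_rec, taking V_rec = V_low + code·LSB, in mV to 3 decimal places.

Step size: 10 V ÷ 2^10 = 9.766 mV.
(5.7050 − 0)/0.00976562 = 584.1920; ⌊·⌋ gives code 584.
V_rec = 0 + 584·0.00976562 = 5.703125 V.
Error = 5.7050 − 5.703125 = 0.001875 V = 1.875 mV.

1.875 mV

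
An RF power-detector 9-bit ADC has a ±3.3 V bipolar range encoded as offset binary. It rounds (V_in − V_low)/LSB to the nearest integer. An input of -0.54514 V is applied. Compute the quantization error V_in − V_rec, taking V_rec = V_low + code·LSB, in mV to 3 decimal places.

LSB = 6.6/2^9 = 12.891 mV.
(V_in − V_low)/LSB = (-0.54514 − (−3.3))/0.0128906 = 213.7104 → code 214 (round).
V_rec = (−3.3) + 214·0.0128906 = -0.54140625 V.
Error = -0.54514 − (−0.54140625) = -0.00373375 V = -3.734 mV.

-3.734 mV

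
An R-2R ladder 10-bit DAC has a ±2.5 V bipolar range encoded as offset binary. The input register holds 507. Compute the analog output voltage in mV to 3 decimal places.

-24.414 mV

LSB = 5 V / 2^10 = 4.883 mV.
V_out = (−2.5) + 507 × 0.00488281 V = -0.0244141 V.
= -24.414 mV.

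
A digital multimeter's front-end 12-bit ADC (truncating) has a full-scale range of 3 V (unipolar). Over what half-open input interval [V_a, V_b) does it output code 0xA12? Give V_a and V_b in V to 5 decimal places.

LSB = 3/2^12 = 0.732 mV.
Code 0xA12 = 2578 decimal.
V_a = V_low + 2578·LSB = 1.88818 V; V_b = V_low + 2579·LSB = 1.88892 V.

[1.88818 V, 1.88892 V)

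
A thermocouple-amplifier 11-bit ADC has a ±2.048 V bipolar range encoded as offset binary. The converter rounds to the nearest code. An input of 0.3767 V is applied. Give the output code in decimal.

code 1212

Full-scale span = 4.096 V; LSB = 4.096/2^11 = 2.000 mV.
(V_in − V_low)/LSB = (0.3767 − (−2.048)) / 0.002 = 1212.350.
So the output code is 1212.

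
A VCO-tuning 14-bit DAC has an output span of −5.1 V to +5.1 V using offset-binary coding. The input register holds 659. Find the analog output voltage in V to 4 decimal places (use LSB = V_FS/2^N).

-4.6897 V

LSB = 10.2 V / 2^14 = 0.623 mV.
V_out = (−5.1) + 659 × 0.000622559 V = -4.68973 V.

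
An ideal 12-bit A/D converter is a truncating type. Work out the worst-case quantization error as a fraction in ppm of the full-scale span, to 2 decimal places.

244.14 ppm

Truncating → worst-case error = 1 LSB = V_FS/2^12, so 1e+06/4096 = 244.141 ppm of full scale.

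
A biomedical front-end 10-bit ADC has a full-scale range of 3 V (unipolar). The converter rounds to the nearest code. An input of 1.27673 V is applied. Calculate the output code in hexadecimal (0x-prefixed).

With 1024 levels over 3 V, one step is 2.930 mV.
(V_in − V_low)/LSB = (1.27673 − 0) / 0.00292969 = 435.791.
So the output code is 436.
In hexadecimal (0x-prefixed): 0x1B4.

code 0x1B4 (decimal 436)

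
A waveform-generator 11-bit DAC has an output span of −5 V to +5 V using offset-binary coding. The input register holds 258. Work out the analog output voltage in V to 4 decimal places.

-3.7402 V

LSB = 10 V / 2^11 = 4.883 mV.
V_out = (−5) + 258 × 0.00488281 V = -3.74023 V.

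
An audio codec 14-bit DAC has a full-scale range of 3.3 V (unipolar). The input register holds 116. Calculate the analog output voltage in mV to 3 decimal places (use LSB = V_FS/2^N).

LSB = 3.3 V / 2^14 = 201.42 µV.
V_out = 0 + 116 × 0.000201416 V = 0.0233643 V.
= 23.364 mV.

23.364 mV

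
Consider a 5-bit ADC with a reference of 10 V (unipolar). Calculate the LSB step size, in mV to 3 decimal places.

Full-scale span = 10 V.
LSB = 10 / 2^5 = 10 / 32 = 0.3125 V = 312.500 mV.

312.500 mV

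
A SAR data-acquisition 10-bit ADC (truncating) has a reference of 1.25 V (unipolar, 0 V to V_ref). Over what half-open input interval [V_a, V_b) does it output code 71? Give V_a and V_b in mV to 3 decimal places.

LSB = 1.25/2^10 = 1.221 mV.
V_a = V_low + 71·LSB = 0.0866699 V; V_b = V_low + 72·LSB = 0.0878906 V.

[86.670 mV, 87.891 mV)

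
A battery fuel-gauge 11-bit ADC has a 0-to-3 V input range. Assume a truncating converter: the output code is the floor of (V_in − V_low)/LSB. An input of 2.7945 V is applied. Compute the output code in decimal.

LSB = 3 V / 2048 = 1.465 mV.
Input sits at 1907.712 steps above V_low.
⌊·⌋(1907.712) = 1907.

code 1907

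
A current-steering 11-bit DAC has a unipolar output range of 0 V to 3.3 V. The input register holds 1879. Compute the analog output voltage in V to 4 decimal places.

LSB = 3.3 V / 2^11 = 1.611 mV.
V_out = 0 + 1879 × 0.00161133 V = 3.02769 V.

3.0277 V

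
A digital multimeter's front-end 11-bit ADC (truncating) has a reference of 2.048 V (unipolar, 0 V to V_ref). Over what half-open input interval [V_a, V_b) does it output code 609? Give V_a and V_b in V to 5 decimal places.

LSB = 2.048/2^11 = 1.000 mV.
V_a = V_low + 609·LSB = 0.609 V; V_b = V_low + 610·LSB = 0.61 V.

[0.60900 V, 0.61000 V)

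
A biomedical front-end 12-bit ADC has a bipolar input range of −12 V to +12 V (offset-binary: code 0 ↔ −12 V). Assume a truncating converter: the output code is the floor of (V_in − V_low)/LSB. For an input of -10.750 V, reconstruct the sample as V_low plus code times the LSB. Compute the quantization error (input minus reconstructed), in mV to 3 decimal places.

One LSB is 24 V / 4096 = 5.859 mV.
(-10.750 − (−12))/0.00585938 = 213.3333; ⌊·⌋ gives code 213.
Code 213 maps back to (−12) + 213×0.00585938 V = -10.751953 V.
V_in − V_rec = 0.00195312 V = 1.953 mV.

1.953 mV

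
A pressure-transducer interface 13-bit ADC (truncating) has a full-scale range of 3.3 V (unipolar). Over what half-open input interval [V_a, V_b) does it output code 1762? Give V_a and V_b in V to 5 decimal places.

LSB = 3.3/2^13 = 402.83 µV.
V_a = V_low + 1762·LSB = 0.70979 V; V_b = V_low + 1763·LSB = 0.710193 V.

[0.70979 V, 0.71019 V)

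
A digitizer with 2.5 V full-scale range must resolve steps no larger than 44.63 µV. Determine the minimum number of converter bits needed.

16 bits

Number of steps required ≥ 2.5 V / 44.63 µV = 56016.13.
Need 2^N ≥ 56016.13; 2^15 = 32768, 2^16 = 65536.
Minimum N = 16.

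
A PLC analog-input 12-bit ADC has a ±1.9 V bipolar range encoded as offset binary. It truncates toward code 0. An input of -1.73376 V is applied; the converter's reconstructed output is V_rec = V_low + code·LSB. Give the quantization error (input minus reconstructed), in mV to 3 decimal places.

LSB = 3.8/2^12 = 0.928 mV.
(-1.73376 − (−1.9))/0.000927734 = 179.1892; ⌊·⌋ gives code 179.
V_rec = (−1.9) + 179·0.000927734 = -1.7339355 V.
V_in − V_rec = 0.000175547 V = 0.176 mV.

0.176 mV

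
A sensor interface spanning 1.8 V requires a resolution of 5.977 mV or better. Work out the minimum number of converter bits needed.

9 bits

Number of steps required ≥ 1.8 V / 5.977 mV = 301.15.
Need 2^N ≥ 301.15; 2^8 = 256, 2^9 = 512.
Minimum N = 9.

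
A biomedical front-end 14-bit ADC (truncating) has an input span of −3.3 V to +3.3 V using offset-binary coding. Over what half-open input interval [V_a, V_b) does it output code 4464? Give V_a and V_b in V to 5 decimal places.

[-1.50176 V, -1.50135 V)

LSB = 6.6/2^14 = 402.83 µV.
V_a = V_low + 4464·LSB = -1.50176 V; V_b = V_low + 4465·LSB = -1.50135 V.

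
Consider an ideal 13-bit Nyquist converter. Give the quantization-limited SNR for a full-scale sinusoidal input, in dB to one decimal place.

SNR ≈ 6.02·N + 1.76 dB = 6.02·13 + 1.76 = 80.02 dB.

80.0 dB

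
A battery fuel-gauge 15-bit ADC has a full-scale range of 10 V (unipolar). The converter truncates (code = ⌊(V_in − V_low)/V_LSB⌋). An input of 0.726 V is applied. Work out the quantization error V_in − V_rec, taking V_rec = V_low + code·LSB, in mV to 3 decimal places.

0.292 mV

Step size: 10 V ÷ 2^15 = 305.18 µV.
(0.726 − 0)/0.000305176 = 2378.9568; ⌊·⌋ gives code 2378.
V_rec = 0 + 2378·0.000305176 = 0.72570801 V.
Error = 0.726 − 0.72570801 = 0.000291992 V = 0.292 mV.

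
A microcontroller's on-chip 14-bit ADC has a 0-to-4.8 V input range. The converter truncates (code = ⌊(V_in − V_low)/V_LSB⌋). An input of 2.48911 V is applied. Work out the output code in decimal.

code 8496

With 16384 levels over 4.8 V, one step is 292.97 µV.
Input sits at 8496.162 steps above V_low.
So the output code is 8496.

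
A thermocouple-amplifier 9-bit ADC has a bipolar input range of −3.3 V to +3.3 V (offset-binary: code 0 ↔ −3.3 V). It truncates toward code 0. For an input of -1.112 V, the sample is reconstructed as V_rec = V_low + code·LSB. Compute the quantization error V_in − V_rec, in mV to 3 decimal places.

9.484 mV

LSB = 6.6/2^9 = 12.891 mV.
Scaled input = 169.7358 LSBs, so code = 169.
Reconstructed: -1.1214844 V.
Error = -1.112 − (−1.1214844) = 0.00948437 V = 9.484 mV.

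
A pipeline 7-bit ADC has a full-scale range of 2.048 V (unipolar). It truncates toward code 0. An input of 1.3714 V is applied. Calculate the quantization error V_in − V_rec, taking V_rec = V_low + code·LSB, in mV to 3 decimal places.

11.400 mV

Step size: 2.048 V ÷ 2^7 = 16.000 mV.
(V_in − V_low)/LSB = (1.3714 − 0)/0.016 = 85.7125 → code 85 (floor).
Code 85 maps back to 0 + 85×0.016 V = 1.36 V.
Difference: 0.0114 V → 11.400 mV.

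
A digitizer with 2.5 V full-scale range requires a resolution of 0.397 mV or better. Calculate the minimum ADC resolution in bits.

Number of steps required ≥ 2.5 V / 0.397 mV = 6297.23.
Need 2^N ≥ 6297.23; 2^12 = 4096, 2^13 = 8192.
Minimum N = 13.

13 bits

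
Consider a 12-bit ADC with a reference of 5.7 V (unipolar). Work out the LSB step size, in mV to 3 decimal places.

Full-scale span = 5.7 V.
LSB = 5.7 / 2^12 = 5.7 / 4096 = 0.0013916 V = 1.392 mV.

1.392 mV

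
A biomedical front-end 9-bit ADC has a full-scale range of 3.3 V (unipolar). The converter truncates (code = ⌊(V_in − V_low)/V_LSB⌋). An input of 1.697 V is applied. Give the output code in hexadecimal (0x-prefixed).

LSB = 3.3 V / 512 = 6.445 mV.
(1.697 − 0) / 0.00644531 = 263.292 LSBs.
So the output code is 263.
In hexadecimal (0x-prefixed): 0x107.

code 0x107 (decimal 263)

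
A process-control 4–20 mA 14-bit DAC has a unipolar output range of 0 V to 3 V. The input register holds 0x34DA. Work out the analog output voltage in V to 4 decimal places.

LSB = 3 V / 2^14 = 183.11 µV.
Code 0x34DA = 13530 decimal.
V_out = 0 + 13530 × 0.000183105 V = 2.47742 V.

2.4774 V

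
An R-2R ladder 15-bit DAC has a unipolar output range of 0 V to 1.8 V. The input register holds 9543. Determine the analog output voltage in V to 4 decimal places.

LSB = 1.8 V / 2^15 = 54.93 µV.
V_out = 0 + 9543 × 5.49316e-05 V = 0.524213 V.

0.5242 V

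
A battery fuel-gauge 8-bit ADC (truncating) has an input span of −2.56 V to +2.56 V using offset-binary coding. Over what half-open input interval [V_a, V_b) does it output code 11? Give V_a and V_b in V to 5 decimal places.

LSB = 5.12/2^8 = 20.000 mV.
V_a = V_low + 11·LSB = -2.34 V; V_b = V_low + 12·LSB = -2.32 V.

[-2.34000 V, -2.32000 V)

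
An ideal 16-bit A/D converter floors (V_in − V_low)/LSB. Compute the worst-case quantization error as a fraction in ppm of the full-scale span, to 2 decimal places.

15.26 ppm

Truncating → worst-case error = 1 LSB = V_FS/2^16, so 1e+06/65536 = 15.2588 ppm of full scale.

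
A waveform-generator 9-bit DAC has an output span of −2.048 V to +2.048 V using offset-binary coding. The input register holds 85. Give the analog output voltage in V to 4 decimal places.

-1.3680 V

LSB = 4.096 V / 2^9 = 8.000 mV.
V_out = (−2.048) + 85 × 0.008 V = -1.368 V.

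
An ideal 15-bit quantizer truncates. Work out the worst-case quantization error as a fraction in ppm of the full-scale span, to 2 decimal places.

Truncating → worst-case error = 1 LSB = V_FS/2^15, so 1e+06/32768 = 30.5176 ppm of full scale.

30.52 ppm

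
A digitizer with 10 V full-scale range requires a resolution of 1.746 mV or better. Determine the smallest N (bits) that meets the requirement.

13 bits

Number of steps required ≥ 10 V / 1.746 mV = 5727.38.
Need 2^N ≥ 5727.38; 2^12 = 4096, 2^13 = 8192.
Minimum N = 13.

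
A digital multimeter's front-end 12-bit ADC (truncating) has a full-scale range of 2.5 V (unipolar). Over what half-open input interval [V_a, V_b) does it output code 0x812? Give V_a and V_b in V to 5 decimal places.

[1.26099 V, 1.26160 V)

LSB = 2.5/2^12 = 0.610 mV.
Code 0x812 = 2066 decimal.
V_a = V_low + 2066·LSB = 1.26099 V; V_b = V_low + 2067·LSB = 1.2616 V.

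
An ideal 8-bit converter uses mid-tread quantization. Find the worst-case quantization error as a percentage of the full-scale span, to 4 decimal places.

0.1953 %

Rounding → worst-case error = ½ LSB = V_FS/2^9, so 100/512 = 0.195312 % of full scale.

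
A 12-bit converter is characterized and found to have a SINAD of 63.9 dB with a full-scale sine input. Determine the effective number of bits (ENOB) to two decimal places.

ENOB = (SINAD − 1.76) / 6.02 = (63.9 − 1.76)/6.02 = 10.322.

10.32 bits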